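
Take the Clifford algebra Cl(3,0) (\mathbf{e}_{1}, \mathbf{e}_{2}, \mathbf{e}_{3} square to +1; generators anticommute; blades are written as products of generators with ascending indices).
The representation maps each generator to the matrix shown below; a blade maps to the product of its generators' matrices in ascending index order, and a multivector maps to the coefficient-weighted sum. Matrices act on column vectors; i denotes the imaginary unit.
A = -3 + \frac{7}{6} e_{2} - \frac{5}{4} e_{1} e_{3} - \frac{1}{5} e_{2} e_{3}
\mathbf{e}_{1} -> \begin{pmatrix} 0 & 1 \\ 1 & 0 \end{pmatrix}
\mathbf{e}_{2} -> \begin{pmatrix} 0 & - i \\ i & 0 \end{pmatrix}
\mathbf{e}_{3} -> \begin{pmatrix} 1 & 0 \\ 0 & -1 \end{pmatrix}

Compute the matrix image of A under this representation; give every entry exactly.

Bivector images (products of the table entries): rho(e_{1} e_{3}) = rho(\mathbf{e}_{1})rho(\mathbf{e}_{3}) = \begin{pmatrix} 0 & -1 \\ 1 & 0 \end{pmatrix}; rho(e_{2} e_{3}) = rho(\mathbf{e}_{2})rho(\mathbf{e}_{3}) = \begin{pmatrix} 0 & i \\ i & 0 \end{pmatrix}.
M = (-3)*1 + (\frac{7}{6})*rho(e_{2}) + (-\frac{5}{4})*rho(e_{1} e_{3}) + (-\frac{1}{5})*rho(e_{2} e_{3}), summed entrywise (1 is the identity matrix):
Answer: \begin{pmatrix} -3 & \frac{5}{4} - \frac{41 i}{30} \\ - \frac{5}{4} + \frac{29 i}{30} & -3 \end{pmatrix}


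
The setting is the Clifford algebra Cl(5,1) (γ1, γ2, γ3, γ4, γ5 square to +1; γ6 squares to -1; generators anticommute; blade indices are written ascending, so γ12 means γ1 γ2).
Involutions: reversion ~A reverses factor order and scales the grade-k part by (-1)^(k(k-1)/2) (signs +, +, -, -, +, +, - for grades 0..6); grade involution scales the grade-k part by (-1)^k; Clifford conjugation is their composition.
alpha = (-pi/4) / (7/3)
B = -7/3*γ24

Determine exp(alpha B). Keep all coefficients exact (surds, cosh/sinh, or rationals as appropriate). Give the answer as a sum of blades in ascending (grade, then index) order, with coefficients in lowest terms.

B^2 = (-7/3)^2*(γ24)^2 = 49/9*(-1) = -49/9 (a basis 2-blade squares to minus the product of its generators' squares).
B^2 = -49/9 — circular case — the even/odd split gives cos and sin: l = 7/3, alpha*l = -pi/4, so exp(alpha B) = cos(-pi/4) + (sin(-pi/4)/(7/3))*B = sqrt(2)/2 + (-3*sqrt(2)/14)*B.
Answer: sqrt(2)/2 + sqrt(2)/2*γ24


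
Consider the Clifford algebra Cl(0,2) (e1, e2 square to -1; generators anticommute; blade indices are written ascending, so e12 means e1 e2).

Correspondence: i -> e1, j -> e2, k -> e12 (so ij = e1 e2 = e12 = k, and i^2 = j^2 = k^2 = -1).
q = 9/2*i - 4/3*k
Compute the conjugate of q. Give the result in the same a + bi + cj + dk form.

In blades: q = 9/2*e1 - 4/3*e12.
Conjugation here is Clifford conjugation: the scalar is fixed and the grade-1 and grade-2 blades all flip sign, giving -9/2*e1 + 4/3*e12; translating back:
Answer: -9/2*i + 4/3*k


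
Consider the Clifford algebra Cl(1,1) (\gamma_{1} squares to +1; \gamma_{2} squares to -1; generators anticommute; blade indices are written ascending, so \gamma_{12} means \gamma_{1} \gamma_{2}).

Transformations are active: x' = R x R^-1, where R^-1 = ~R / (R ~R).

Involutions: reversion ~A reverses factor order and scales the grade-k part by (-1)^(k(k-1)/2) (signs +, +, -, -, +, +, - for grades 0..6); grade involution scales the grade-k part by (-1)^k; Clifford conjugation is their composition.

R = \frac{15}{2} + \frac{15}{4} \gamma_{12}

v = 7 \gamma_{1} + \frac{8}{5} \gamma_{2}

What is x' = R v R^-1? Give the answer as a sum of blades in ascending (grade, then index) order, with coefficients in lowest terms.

~R = \frac{15}{2} - \frac{15}{4} \gamma_{12}, and R ~R = \frac{675}{16}, so R^-1 = ~R / (\frac{675}{16}).
R v = \frac{93}{2} \gamma_{1} - \frac{57}{4} \gamma_{2}
Answer: \frac{143}{15} \gamma_{1} - \frac{20}{3} \gamma_{2}


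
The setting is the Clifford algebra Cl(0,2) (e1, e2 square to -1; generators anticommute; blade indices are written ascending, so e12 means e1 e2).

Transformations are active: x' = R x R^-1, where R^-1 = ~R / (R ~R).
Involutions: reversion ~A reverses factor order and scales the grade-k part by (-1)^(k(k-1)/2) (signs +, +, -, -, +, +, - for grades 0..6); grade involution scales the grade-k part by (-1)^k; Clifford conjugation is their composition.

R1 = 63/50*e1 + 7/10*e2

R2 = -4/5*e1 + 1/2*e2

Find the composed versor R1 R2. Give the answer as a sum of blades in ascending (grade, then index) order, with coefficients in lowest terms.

Distribute over the terms of R1 (each basis-blade product reordered to ascending indices, repeated generators contracted through their squares):
(63/50*e1) R2 = 126/125 + 63/100*e12
(7/10*e2) R2 = -7/20 + 14/25*e12
Summing the partial products and collecting blades:
Answer: 329/500 + 119/100*e12


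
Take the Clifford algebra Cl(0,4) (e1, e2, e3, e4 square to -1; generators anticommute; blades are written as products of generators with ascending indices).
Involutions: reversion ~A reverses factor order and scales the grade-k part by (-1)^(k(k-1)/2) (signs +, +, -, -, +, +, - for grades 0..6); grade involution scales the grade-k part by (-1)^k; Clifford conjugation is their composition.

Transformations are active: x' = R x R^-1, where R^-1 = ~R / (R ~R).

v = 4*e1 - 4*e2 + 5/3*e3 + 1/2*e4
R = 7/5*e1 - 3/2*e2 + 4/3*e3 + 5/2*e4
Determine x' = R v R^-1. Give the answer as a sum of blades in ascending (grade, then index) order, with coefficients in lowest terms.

~R = 7/5*e1 - 3/2*e2 + 4/3*e3 + 5/2*e4, and R ~R = -5507/450, so R^-1 = ~R / (-5507/450).
R v = -2713/180 + 2/5*e1 e2 - 3*e1 e3 - 93/10*e1 e4 + 17/6*e2 e3 + 37/4*e2 e4 - 7/2*e3 e4
Answer: -3037/5507*e1 + 3361/11014*e2 + 26725/16521*e3 + 31159/5507*e4


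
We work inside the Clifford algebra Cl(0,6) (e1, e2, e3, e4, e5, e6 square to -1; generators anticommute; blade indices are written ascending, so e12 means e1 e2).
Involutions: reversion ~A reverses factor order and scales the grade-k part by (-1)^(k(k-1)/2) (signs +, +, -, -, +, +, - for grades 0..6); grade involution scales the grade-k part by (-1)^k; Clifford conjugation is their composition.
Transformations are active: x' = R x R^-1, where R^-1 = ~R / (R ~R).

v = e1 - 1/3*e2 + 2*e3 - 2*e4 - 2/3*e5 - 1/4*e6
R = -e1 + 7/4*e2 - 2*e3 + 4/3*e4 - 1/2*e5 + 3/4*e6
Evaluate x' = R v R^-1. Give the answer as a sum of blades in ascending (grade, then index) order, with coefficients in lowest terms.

~R = -e1 + 7/4*e2 - 2*e3 + 4/3*e4 - 1/2*e5 + 3/4*e6, and R ~R = -767/72, so R^-1 = ~R / (-767/72).
R v = 389/48 - 17/12*e12 + 2/3*e14 + 7/6*e15 - 1/2*e16 + 17/6*e23 - 55/18*e24 - 4/3*e25 - 3/16*e26 + 4/3*e34 + 7/3*e35 - e36 - 17/9*e45 + 7/6*e46 + 5/8*e56
Answer: 400/767*e1 - 21439/9204*e2 + 800/767*e3 - 22/767*e4 + 6569/4602*e5 - 1367/1534*e6


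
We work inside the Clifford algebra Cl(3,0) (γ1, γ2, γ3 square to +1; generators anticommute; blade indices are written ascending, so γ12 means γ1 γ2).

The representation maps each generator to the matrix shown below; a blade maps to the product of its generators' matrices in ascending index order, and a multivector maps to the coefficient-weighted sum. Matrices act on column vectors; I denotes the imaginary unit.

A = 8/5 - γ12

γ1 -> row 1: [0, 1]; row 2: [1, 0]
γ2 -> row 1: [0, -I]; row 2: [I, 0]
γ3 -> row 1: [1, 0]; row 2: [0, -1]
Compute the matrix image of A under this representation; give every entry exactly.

Bivector images (products of the table entries): rho(γ12) = rho(γ1)rho(γ2) = row 1: [I, 0]; row 2: [0, -I].
M = (8/5)*1 + (-1)*rho(γ12), summed entrywise (1 is the identity matrix):
Answer: row 1: [8/5 - I, 0]; row 2: [0, 8/5 + I]


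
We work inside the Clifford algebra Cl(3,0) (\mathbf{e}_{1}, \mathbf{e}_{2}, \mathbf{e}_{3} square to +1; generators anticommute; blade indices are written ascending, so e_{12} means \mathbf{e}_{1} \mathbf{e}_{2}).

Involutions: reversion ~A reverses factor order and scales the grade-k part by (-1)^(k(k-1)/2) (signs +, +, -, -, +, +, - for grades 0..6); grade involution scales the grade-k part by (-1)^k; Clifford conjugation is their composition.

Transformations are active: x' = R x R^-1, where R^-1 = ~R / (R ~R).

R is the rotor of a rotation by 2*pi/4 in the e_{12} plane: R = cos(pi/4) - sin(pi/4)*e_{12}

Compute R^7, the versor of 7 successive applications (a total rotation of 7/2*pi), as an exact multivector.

Half-angle bookkeeping: 7 applications in e_{12} add up to rotor phase 7*pi/4 = \frac{7 \pi}{4}, so R^7 = cos(\frac{7 \pi}{4}) - sin(\frac{7 \pi}{4})*e_{12}.
cos(\frac{7 \pi}{4}) = \frac{\sqrt{2}}{2} and sin(\frac{7 \pi}{4}) = - \frac{\sqrt{2}}{2}, so R^7 = \frac{\sqrt{2}}{2} + \frac{\sqrt{2}}{2} e_{12}. The net rotation is 3/2*pi (after discarding 1 full turn, each of which contributes a factor -1 to the rotor); the rotor keeps the half-angle phase exactly.
Answer: \frac{\sqrt{2}}{2} + \frac{\sqrt{2}}{2} e_{12}


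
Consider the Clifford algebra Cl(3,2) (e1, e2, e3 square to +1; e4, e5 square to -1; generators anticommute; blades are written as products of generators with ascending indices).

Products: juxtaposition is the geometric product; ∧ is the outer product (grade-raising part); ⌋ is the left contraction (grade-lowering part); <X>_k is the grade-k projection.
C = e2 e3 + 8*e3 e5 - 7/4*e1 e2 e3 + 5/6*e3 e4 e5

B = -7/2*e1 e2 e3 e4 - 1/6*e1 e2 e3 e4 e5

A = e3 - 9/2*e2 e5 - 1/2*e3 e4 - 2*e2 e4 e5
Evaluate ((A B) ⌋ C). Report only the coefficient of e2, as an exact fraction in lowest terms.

step 1: 7/4*e1 e2 + 1/3*e1 e3 - 7/2*e1 e2 e4 + 1/12*e1 e2 e5 + 3/4*e1 e3 e4 - 7*e1 e3 e5 - 1/6*e1 e2 e4 e5 - 63/4*e1 e3 e4 e5
step 2: -7/12*e2 + 49/16*e3
Answer: -7/12


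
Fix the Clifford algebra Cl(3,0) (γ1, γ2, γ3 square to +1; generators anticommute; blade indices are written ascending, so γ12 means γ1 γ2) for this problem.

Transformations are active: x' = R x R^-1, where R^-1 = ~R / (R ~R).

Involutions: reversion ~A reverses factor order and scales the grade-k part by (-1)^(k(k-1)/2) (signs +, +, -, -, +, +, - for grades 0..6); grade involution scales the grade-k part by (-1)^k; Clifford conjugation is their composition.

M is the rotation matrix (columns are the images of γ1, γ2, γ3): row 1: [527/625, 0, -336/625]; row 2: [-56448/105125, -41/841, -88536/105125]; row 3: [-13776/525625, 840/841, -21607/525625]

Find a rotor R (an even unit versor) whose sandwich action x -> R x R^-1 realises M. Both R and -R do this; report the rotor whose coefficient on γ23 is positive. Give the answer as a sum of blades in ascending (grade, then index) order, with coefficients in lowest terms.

Method: write R = a + b12*γ12 + b13*γ13 + b23*γ23 with a^2 + b12^2 + b13^2 + b23^2 = 1 (so R^-1 = ~R). Expanding the columns R e_j ~R gives tr M = 4a^2 - 1 and, from the antisymmetric part, M21 - M12 = -4a*b12, M13 - M31 = 4a*b13, M32 - M23 = -4a*b23.
Here tr M = 15839/21025, so a^2 = (1 + tr M)/4 = 9216/21025 and a = ±96/145. Taking a = 96/145: M21 - M12 = -56448/105125, M13 - M31 = -10752/21025, M32 - M23 = 193536/105125, giving b12 = 147/725, b13 = -28/145, b23 = -504/725, i.e. R = 96/145 + 147/725*γ12 - 28/145*γ13 - 504/725*γ23.
Its γ23 coefficient is negative, so report the other preimage -R.
Answer: -96/145 - 147/725*γ12 + 28/145*γ13 + 504/725*γ23. Recall the cover is two-to-one: with M of trace 15839/21025, both preimages act alike, and the stated γ23 sign chooses the sheet.


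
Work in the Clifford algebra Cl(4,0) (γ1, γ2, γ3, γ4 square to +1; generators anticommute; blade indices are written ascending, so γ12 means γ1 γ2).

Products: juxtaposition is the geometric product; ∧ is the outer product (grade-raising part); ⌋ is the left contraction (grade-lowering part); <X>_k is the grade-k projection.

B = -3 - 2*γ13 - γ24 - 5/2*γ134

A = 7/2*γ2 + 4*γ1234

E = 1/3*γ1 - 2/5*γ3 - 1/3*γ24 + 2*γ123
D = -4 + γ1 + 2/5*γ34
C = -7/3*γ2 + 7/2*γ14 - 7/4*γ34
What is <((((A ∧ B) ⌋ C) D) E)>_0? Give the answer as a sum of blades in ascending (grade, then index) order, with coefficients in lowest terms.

step 1: -21/2*γ2 + 7*γ123 - 13/4*γ1234
step 2: 49/2
step 3: -98 + 49/2*γ1 + 49/5*γ34
step 4: 49/6 - 98/3*γ1 + 196/5*γ3 + 98/25*γ4 - 49/5*γ13 + 686/15*γ23 + 98/3*γ24 - 196*γ123 - 833/30*γ124 + 49/15*γ134
step 5: 49/6
Answer: 49/6


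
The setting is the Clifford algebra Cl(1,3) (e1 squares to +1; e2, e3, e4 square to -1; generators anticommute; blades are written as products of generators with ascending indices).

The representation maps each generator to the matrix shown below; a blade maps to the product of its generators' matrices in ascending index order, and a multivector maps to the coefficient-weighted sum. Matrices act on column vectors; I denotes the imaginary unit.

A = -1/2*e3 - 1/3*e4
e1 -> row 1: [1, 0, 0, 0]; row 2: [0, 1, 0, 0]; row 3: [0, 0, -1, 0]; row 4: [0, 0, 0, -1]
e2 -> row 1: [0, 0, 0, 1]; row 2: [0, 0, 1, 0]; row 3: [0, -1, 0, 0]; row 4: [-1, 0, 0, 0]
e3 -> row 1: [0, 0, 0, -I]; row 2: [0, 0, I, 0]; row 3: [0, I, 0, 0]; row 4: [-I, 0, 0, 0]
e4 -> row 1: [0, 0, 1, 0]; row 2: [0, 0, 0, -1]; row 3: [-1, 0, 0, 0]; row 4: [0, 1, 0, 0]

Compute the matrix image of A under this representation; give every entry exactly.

M = (-1/2)*rho(e3) + (-1/3)*rho(e4), summed entrywise:
Answer: row 1: [0, 0, -1/3, I/2]; row 2: [0, 0, -I/2, 1/3]; row 3: [1/3, -I/2, 0, 0]; row 4: [I/2, -1/3, 0, 0]


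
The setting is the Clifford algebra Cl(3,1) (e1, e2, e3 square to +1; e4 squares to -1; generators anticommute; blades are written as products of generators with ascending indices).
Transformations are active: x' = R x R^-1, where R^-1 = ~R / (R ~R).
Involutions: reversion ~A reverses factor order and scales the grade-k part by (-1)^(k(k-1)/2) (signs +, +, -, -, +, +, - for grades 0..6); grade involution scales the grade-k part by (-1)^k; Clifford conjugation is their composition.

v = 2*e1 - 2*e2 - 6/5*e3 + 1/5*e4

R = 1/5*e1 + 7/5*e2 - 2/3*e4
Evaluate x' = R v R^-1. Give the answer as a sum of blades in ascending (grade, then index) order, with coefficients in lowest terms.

~R = 1/5*e1 + 7/5*e2 - 2/3*e4, and R ~R = 14/9, so R^-1 = ~R / (14/9).
R v = -34/15 - 16/5*e1 e2 - 6/25*e1 e3 + 103/75*e1 e4 - 42/25*e2 e3 - 79/75*e2 e4 - 4/5*e3 e4
Answer: -452/175*e1 - 52/25*e2 + 6/5*e3 + 61/35*e4


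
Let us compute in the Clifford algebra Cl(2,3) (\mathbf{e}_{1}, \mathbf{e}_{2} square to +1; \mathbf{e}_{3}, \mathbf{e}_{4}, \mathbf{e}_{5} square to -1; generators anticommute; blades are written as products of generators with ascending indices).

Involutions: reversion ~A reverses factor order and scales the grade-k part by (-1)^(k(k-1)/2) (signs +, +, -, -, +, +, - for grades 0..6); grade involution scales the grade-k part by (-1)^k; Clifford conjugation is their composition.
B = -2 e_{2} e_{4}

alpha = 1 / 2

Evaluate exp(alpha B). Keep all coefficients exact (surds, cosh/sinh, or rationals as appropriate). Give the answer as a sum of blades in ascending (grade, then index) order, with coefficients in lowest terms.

B^2 = (-2)^2*(e_{2} e_{4})^2 = 4*(+1) = 4 (a basis 2-blade squares to minus the product of its generators' squares).
B^2 = 4 — since the square is positive, the closed form is hyperbolic: l = 2, alpha*l = 1, so exp(alpha B) = cosh(1) + (sinh(1)/2)*B = \cosh{\left(1 \right)} + (\frac{\sinh{\left(1 \right)}}{2})*B.
Answer: \cosh{\left(1 \right)} - \sinh{\left(1 \right)} e_{2} e_{4}


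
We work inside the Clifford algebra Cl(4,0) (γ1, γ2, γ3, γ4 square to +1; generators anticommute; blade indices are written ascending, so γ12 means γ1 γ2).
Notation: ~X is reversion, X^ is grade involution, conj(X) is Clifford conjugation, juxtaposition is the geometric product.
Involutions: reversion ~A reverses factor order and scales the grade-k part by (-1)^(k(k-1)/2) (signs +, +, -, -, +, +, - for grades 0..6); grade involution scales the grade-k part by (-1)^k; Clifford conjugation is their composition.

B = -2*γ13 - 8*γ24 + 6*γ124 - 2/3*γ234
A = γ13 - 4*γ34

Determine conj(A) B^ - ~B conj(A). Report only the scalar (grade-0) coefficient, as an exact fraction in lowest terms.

first term: -2 - 8/3*γ2 + 8*γ14 - 32*γ23 - 24*γ123 + 2/3*γ124 + 6*γ234 - 8*γ1234
second term: 2 - 8/3*γ2 + 8*γ14 - 32*γ23 + 24*γ123 - 2/3*γ124 - 6*γ234 + 8*γ1234
Answer: -4


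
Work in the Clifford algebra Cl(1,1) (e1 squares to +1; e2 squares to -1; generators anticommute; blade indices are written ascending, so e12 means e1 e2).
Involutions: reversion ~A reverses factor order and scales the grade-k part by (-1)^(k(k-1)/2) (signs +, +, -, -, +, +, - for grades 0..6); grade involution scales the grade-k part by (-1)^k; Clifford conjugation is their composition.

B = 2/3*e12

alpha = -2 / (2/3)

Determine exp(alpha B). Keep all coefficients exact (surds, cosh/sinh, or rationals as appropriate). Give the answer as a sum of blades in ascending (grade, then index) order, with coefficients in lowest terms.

B^2 = (2/3)^2*(e12)^2 = 4/9*(+1) = 4/9 (a basis 2-blade squares to minus the product of its generators' squares).
B^2 = 4/9 — hyperbolic case — the even/odd split gives cosh and sinh: l = 2/3, alpha*l = -2, so exp(alpha B) = cosh(-2) + (sinh(-2)/(2/3))*B = cosh(2) + (-3*sinh(2)/2)*B.
Answer: cosh(2) - sinh(2)*e12


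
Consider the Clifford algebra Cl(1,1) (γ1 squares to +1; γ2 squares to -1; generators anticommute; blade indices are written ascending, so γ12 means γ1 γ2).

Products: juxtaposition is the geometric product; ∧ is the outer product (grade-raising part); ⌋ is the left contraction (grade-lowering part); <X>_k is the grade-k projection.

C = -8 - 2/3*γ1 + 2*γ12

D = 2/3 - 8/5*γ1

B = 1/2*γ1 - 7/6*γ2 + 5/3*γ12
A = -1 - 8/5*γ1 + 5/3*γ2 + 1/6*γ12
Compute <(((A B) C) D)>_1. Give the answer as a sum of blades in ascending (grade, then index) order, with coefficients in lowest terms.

step 1: 64/45 + 89/36*γ1 - 19/12*γ2 - 19/30*γ12
step 2: -3859/270 - 6451/270*γ1 + 1547/90*γ2 + 617/90*γ12
step 3: 58117/2025 + 14053/2025*γ1 + 15139/675*γ2 + 21649/675*γ12
step 4: 14053/2025*γ1 + 15139/675*γ2
Answer: 14053/2025*γ1 + 15139/675*γ2


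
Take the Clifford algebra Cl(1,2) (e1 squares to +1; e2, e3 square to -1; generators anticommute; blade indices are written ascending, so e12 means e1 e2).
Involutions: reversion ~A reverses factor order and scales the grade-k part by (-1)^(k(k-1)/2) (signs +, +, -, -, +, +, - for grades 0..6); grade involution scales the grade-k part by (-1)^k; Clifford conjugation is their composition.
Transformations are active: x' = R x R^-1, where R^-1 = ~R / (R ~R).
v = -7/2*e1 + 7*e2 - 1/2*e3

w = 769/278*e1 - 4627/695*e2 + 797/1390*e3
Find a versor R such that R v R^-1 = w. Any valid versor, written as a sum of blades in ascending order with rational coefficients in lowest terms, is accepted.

R = v + w = -102/139*e1 + 238/695*e2 + 51/695*e3 works: the equal norms (-37) guarantee its sandwich swaps v into w.
Answer: -102/139*e1 + 238/695*e2 + 51/695*e3


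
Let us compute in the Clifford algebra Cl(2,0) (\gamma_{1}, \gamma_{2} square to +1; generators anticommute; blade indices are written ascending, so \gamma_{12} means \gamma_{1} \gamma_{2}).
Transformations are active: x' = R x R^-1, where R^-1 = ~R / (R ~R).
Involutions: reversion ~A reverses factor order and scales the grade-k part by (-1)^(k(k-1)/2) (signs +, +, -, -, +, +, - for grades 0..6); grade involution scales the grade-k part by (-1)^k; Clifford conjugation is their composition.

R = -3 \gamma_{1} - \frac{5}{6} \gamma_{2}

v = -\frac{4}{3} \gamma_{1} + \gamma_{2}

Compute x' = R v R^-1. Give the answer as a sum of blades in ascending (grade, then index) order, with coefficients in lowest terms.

~R = -3 \gamma_{1} - \frac{5}{6} \gamma_{2}, and R ~R = \frac{349}{36}, so R^-1 = ~R / (\frac{349}{36}).
R v = \frac{19}{6} - \frac{37}{9} \gamma_{12}
Answer: -\frac{656}{1047} \gamma_{1} - \frac{539}{349} \gamma_{2}


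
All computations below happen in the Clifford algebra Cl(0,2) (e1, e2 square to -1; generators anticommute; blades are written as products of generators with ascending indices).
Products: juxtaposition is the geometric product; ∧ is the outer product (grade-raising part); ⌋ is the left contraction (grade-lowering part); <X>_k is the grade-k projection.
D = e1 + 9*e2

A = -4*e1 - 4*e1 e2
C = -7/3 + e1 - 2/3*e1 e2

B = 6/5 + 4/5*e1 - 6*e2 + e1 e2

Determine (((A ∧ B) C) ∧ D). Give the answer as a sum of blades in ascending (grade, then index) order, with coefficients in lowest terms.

step 1: -24/5*e1 + 96/5*e1 e2
step 2: 88/5 + 56/5*e1 + 16*e2 - 224/5*e1 e2
step 3: 88/5*e1 + 792/5*e2 + 424/5*e1 e2
Answer: 88/5*e1 + 792/5*e2 + 424/5*e1 e2


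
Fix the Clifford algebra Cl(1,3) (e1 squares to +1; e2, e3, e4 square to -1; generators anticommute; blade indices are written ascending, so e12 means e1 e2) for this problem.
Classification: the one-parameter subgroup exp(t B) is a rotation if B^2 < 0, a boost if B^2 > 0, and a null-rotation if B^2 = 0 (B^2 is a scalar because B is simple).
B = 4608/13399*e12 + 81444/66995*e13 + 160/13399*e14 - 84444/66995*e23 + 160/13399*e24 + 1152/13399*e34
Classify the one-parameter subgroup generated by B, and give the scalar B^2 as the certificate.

B^2 term by term: the squares give (4608/13399)^2*(e12)^2 + (81444/66995)^2*(e13)^2 + (160/13399)^2*(e14)^2 + (-84444/66995)^2*(e23)^2 + (160/13399)^2*(e24)^2 + (1152/13399)^2*(e34)^2 = 21233664/179533201*(+1) + 6633125136/4488330025*(+1) + 25600/179533201*(+1) + 7130789136/4488330025*(-1) + 25600/179533201*(-1) + 1327104/179533201*(-1) = 0 (each basis 2-blade squares to minus the product of its generators' squares); cross terms between blades sharing an index anticommute and cancel; the commuting (index-disjoint) pairs give grade-4 terms 2*c*c'*(blade product), which cancel blade by blade — e1234: 10616832/179533201 - 5212416/179533201 - 5404416/179533201 = 0 — confirming B is simple. So B^2 = 0.
Answer: null-rotation, certificate B^2 = 0. B^2 = 0 is basis-independent, so its sign is the whole story.


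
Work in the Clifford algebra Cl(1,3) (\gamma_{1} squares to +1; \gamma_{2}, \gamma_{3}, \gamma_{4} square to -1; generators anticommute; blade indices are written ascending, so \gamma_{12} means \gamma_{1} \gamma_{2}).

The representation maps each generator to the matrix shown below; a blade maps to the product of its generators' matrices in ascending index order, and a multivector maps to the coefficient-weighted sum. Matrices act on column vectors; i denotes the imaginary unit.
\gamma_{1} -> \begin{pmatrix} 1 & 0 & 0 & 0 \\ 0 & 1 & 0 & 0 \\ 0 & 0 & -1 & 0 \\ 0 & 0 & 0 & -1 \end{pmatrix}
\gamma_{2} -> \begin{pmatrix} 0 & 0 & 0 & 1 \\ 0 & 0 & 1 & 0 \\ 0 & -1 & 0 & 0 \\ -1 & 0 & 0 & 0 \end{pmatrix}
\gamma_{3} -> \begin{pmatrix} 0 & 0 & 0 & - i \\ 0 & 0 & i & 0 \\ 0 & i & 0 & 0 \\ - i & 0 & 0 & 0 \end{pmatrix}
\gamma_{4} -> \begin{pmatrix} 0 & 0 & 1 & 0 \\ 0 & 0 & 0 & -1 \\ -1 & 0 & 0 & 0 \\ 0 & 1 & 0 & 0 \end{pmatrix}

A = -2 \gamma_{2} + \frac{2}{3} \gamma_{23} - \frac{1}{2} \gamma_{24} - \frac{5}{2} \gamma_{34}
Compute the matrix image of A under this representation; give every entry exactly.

Bivector images (products of the table entries): rho(\gamma_{23}) = rho(\gamma_{2})rho(\gamma_{3}) = \begin{pmatrix} - i & 0 & 0 & 0 \\ 0 & i & 0 & 0 \\ 0 & 0 & - i & 0 \\ 0 & 0 & 0 & i \end{pmatrix}; rho(\gamma_{24}) = rho(\gamma_{2})rho(\gamma_{4}) = \begin{pmatrix} 0 & 1 & 0 & 0 \\ -1 & 0 & 0 & 0 \\ 0 & 0 & 0 & 1 \\ 0 & 0 & -1 & 0 \end{pmatrix}; rho(\gamma_{34}) = rho(\gamma_{3})rho(\gamma_{4}) = \begin{pmatrix} 0 & - i & 0 & 0 \\ - i & 0 & 0 & 0 \\ 0 & 0 & 0 & - i \\ 0 & 0 & - i & 0 \end{pmatrix}.
M = (-2)*rho(\gamma_{2}) + (\frac{2}{3})*rho(\gamma_{23}) + (-\frac{1}{2})*rho(\gamma_{24}) + (-\frac{5}{2})*rho(\gamma_{34}), summed entrywise:
Answer: \begin{pmatrix} - \frac{2 i}{3} & - \frac{1}{2} + \frac{5 i}{2} & 0 & -2 \\ \frac{1}{2} + \frac{5 i}{2} & \frac{2 i}{3} & -2 & 0 \\ 0 & 2 & - \frac{2 i}{3} & - \frac{1}{2} + \frac{5 i}{2} \\ 2 & 0 & \frac{1}{2} + \frac{5 i}{2} & \frac{2 i}{3} \end{pmatrix}


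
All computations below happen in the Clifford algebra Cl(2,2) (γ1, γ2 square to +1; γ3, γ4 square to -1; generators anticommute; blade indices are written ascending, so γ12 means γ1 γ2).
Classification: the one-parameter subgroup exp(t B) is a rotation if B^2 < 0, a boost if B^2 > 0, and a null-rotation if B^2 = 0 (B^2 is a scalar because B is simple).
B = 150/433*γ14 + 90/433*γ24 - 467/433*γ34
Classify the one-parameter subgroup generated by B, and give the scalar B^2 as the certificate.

B^2 term by term: the squares give (150/433)^2*(γ14)^2 + (90/433)^2*(γ24)^2 + (-467/433)^2*(γ34)^2 = 22500/187489*(+1) + 8100/187489*(+1) + 218089/187489*(-1) = -1 (each basis 2-blade squares to minus the product of its generators' squares); cross terms between blades sharing an index anticommute and cancel. So B^2 = -1.
Answer: rotation, certificate B^2 = -1. No conjugation can change B^2 = -1; the sign gives the class.


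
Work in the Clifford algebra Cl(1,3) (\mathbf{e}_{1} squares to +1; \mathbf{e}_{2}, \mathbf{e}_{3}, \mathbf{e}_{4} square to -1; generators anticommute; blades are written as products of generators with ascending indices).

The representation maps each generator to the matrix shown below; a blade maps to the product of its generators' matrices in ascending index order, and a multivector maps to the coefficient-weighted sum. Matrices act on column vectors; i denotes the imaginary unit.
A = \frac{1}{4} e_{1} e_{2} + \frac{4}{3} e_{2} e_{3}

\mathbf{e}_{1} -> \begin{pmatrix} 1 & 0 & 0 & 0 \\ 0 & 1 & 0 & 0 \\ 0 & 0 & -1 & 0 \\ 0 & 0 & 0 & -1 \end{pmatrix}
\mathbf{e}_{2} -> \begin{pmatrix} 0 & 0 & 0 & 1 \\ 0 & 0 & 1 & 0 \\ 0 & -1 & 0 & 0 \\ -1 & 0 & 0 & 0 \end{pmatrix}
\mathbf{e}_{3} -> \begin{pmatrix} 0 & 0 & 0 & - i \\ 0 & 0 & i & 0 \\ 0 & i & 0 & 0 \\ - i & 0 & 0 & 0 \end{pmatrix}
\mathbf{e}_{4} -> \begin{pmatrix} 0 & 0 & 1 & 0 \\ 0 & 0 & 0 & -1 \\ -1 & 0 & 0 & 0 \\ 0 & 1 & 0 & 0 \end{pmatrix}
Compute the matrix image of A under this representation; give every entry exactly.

Bivector images (products of the table entries): rho(e_{1} e_{2}) = rho(\mathbf{e}_{1})rho(\mathbf{e}_{2}) = \begin{pmatrix} 0 & 0 & 0 & 1 \\ 0 & 0 & 1 & 0 \\ 0 & 1 & 0 & 0 \\ 1 & 0 & 0 & 0 \end{pmatrix}; rho(e_{2} e_{3}) = rho(\mathbf{e}_{2})rho(\mathbf{e}_{3}) = \begin{pmatrix} - i & 0 & 0 & 0 \\ 0 & i & 0 & 0 \\ 0 & 0 & - i & 0 \\ 0 & 0 & 0 & i \end{pmatrix}.
M = (\frac{1}{4})*rho(e_{1} e_{2}) + (\frac{4}{3})*rho(e_{2} e_{3}), summed entrywise:
Answer: \begin{pmatrix} - \frac{4 i}{3} & 0 & 0 & \frac{1}{4} \\ 0 & \frac{4 i}{3} & \frac{1}{4} & 0 \\ 0 & \frac{1}{4} & - \frac{4 i}{3} & 0 \\ \frac{1}{4} & 0 & 0 & \frac{4 i}{3} \end{pmatrix}


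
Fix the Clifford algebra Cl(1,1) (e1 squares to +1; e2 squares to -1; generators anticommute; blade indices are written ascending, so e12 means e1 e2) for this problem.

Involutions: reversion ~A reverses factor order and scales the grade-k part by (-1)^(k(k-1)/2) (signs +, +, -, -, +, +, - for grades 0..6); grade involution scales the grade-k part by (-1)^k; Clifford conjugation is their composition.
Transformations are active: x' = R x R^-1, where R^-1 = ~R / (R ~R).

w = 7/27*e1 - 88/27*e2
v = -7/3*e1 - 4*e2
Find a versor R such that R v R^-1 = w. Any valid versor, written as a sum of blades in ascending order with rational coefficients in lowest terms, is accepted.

Here q(v) = q(w) = -95/9; the classical choice R = v + w = -56/27*e1 - 196/27*e2 then realises v -> w under the sandwich.
Answer: -56/27*e1 - 196/27*e2


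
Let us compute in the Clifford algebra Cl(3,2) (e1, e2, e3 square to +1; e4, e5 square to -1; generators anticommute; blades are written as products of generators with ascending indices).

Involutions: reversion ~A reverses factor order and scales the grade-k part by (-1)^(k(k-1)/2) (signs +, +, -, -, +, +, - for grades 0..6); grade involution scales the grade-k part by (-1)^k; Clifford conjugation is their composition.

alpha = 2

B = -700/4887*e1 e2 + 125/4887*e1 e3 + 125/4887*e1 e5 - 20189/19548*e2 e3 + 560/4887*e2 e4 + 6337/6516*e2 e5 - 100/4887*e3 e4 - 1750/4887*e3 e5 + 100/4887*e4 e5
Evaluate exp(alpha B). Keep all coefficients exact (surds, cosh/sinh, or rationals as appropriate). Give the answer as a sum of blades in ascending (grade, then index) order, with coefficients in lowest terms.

B^2 term by term: the squares give (-700/4887)^2*(e1 e2)^2 + (125/4887)^2*(e1 e3)^2 + (125/4887)^2*(e1 e5)^2 + (-20189/19548)^2*(e2 e3)^2 + (560/4887)^2*(e2 e4)^2 + (6337/6516)^2*(e2 e5)^2 + (-100/4887)^2*(e3 e4)^2 + (-1750/4887)^2*(e3 e5)^2 + (100/4887)^2*(e4 e5)^2 = 490000/23882769*(-1) + 15625/23882769*(-1) + 15625/23882769*(+1) + 407595721/382124304*(-1) + 313600/23882769*(+1) + 40157569/42458256*(+1) + 10000/23882769*(+1) + 3062500/23882769*(+1) + 10000/23882769*(-1) = 0 (each basis 2-blade squares to minus the product of its generators' squares); cross terms between blades sharing an index anticommute and cancel; the commuting (index-disjoint) pairs give grade-4 terms 2*c*c'*(blade product), which cancel blade by blade — e1 e2 e3 e4: 140000/23882769 - 140000/23882769 = 0; e1 e2 e3 e5: 2450000/23882769 - 792125/15921846 - 2523625/47765538 = 0; e1 e2 e4 e5: -140000/23882769 + 140000/23882769 = 0; e1 e3 e4 e5: 25000/23882769 - 25000/23882769 = 0; e2 e3 e4 e5: -1009450/23882769 + 1960000/23882769 - 316850/7960923 = 0 — confirming B is simple. So B^2 = 0.
B^2 = 0, and the exponential is exactly linear here: exp(alpha B) = 1 + alpha B (parabolic case).
Answer: 1 - 1400/4887*e1 e2 + 250/4887*e1 e3 + 250/4887*e1 e5 - 20189/9774*e2 e3 + 1120/4887*e2 e4 + 6337/3258*e2 e5 - 200/4887*e3 e4 - 3500/4887*e3 e5 + 200/4887*e4 e5


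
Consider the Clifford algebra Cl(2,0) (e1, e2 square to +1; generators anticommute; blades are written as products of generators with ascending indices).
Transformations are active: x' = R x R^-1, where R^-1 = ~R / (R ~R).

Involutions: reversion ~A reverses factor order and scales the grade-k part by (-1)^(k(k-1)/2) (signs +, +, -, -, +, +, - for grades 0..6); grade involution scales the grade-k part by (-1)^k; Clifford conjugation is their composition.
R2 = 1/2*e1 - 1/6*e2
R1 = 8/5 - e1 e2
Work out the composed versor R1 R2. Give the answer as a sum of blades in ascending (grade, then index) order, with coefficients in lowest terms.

Distribute over the terms of R1 (each basis-blade product reordered to ascending indices, repeated generators contracted through their squares):
(8/5) R2 = 4/5*e1 - 4/15*e2
(-e1 e2) R2 = 1/6*e1 + 1/2*e2
Summing the partial products and collecting blades:
Answer: 29/30*e1 + 7/30*e2


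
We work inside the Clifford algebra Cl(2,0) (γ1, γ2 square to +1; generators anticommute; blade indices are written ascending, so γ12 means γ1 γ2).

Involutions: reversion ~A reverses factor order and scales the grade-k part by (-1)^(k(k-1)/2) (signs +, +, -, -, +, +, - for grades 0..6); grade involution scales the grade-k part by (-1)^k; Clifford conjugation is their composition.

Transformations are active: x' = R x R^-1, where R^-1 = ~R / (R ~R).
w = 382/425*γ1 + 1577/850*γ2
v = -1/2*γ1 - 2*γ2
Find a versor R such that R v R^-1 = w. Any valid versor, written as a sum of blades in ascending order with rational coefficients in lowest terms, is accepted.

Since q(v) = q(w) = 17/4, the sum R = v + w = 339/850*γ1 - 123/850*γ2 does the job whenever invertible.
Answer: 339/850*γ1 - 123/850*γ2


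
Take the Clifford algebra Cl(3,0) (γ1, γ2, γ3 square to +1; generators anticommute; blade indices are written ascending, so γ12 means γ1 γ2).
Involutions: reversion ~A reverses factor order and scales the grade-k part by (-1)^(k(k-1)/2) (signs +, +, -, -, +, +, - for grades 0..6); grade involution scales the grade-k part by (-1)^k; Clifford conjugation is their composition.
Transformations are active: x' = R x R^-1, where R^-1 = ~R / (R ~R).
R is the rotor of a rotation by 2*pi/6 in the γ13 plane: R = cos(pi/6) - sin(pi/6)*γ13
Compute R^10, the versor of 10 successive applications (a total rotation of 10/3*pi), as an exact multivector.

Because a rotor carries half the rotation angle, composing 10 copies of this γ13-plane rotor multiplies the phase: 10*(pi/6) = 5*pi/3, hence R^10 = cos(5*pi/3) - sin(5*pi/3)*γ13.
cos(5*pi/3) = 1/2 and sin(5*pi/3) = -sqrt(3)/2, so R^10 = 1/2 + sqrt(3)/2*γ13. The net rotation is 4/3*pi (after discarding 1 full turn, each of which contributes a factor -1 to the rotor); the rotor keeps the half-angle phase exactly.
Answer: 1/2 + sqrt(3)/2*γ13


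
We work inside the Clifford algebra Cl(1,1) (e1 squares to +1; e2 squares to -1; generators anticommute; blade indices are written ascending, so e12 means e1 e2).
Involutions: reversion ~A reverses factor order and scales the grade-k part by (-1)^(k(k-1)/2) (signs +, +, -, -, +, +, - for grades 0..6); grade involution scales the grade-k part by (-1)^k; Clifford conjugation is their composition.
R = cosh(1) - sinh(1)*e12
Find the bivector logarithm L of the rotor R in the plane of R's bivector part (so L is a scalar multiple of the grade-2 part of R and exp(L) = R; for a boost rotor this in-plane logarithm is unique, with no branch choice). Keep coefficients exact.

The scalar part of R is cosh(1), giving the rapidity magnitude (cosh is even); the bivector part supplies orientation, its quotient by sinh of the rapidity is the plane, and L = rapidity * plane — unique in that plane, since flipping both signs leaves L unchanged.
Concretely: cosh(rapidity) = cosh(1) gives rapidity = ±1, and since rapidity/sinh(rapidity) is even the sign is immaterial: L = (rapidity/sinh(rapidity)) * <R>_2 = (1/sinh(1)) * <R>_2.
Answer: -e12


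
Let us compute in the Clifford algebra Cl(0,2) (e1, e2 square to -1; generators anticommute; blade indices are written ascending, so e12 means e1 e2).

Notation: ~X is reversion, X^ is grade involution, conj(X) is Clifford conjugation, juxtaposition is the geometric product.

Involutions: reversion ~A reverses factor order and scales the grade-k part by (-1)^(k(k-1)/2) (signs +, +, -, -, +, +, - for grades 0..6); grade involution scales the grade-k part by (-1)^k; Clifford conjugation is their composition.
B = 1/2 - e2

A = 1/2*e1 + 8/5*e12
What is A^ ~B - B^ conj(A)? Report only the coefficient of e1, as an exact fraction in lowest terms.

first term: 27/20*e1 + 13/10*e12
second term: -37/20*e1 - 3/10*e12
Answer: 16/5


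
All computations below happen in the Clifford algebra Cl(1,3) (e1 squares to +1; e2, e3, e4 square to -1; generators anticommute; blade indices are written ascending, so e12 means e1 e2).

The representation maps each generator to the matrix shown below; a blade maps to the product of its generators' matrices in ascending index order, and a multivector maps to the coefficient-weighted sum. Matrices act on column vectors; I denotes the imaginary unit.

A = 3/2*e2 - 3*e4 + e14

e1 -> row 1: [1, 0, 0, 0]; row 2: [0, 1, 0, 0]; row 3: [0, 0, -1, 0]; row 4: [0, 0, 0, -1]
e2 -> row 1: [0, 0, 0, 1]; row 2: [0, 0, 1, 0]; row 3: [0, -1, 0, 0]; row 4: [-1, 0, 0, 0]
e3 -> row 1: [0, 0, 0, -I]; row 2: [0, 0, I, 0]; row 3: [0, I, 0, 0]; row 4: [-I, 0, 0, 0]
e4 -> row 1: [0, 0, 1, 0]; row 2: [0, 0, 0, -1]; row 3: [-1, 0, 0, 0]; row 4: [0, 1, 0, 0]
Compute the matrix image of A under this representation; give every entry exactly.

Bivector images (products of the table entries): rho(e14) = rho(e1)rho(e4) = row 1: [0, 0, 1, 0]; row 2: [0, 0, 0, -1]; row 3: [1, 0, 0, 0]; row 4: [0, -1, 0, 0].
M = (3/2)*rho(e2) + (-3)*rho(e4) + (1)*rho(e14), summed entrywise:
Answer: row 1: [0, 0, -2, 3/2]; row 2: [0, 0, 3/2, 2]; row 3: [4, -3/2, 0, 0]; row 4: [-3/2, -4, 0, 0]


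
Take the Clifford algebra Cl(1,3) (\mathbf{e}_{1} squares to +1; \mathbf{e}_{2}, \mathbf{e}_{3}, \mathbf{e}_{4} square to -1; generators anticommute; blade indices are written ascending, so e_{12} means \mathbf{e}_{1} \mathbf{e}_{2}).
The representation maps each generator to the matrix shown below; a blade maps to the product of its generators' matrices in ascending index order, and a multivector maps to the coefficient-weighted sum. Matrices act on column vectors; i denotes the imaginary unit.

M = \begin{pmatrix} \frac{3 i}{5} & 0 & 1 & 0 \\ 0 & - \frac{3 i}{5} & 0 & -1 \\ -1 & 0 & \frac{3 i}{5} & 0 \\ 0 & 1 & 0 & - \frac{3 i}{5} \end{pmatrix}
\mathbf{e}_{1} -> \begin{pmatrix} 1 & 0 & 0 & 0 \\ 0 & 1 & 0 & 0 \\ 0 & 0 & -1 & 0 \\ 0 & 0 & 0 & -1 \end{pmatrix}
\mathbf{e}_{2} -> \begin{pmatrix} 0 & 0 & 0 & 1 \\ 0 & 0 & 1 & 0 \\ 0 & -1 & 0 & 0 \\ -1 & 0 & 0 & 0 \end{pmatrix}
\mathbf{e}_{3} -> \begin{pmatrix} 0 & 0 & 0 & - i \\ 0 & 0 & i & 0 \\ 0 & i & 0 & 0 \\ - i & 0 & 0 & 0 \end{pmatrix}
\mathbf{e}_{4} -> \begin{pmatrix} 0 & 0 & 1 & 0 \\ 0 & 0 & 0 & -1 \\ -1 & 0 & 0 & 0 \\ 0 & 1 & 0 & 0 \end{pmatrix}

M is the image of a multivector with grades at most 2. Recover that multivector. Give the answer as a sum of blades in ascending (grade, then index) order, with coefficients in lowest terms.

Method: the blade images are trace-orthogonal — tr(rho(e_A) rho(e_B)^-1) = 4 if A = B and 0 otherwise — and rho(e_A)^-1 = (e_A)^2 * rho(e_A) with (e_A)^2 = +1 or -1, so the coefficient of e_A in the preimage is (e_A)^2 * tr(M rho(e_A))/4.
Nonzero projections over blades of grade <= 2: e_{4}: (e_{4})^2 = -1, tr(M rho(e_{4})) = -4, coefficient 1; e_{23}: (e_{23})^2 = -1, tr(M rho(e_{23})) = \frac{12}{5}, coefficient -\frac{3}{5}. Every other blade of grade <= 2 projects to 0.
Answer: e_{4} - \frac{3}{5} e_{23}


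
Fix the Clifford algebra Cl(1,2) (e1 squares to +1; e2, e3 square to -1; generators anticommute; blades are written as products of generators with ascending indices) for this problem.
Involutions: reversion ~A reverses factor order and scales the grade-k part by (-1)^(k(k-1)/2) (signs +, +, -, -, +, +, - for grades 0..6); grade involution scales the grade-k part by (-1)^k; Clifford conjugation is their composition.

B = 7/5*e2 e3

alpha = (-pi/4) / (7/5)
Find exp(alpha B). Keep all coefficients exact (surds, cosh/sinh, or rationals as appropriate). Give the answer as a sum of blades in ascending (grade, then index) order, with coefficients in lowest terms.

B^2 = (7/5)^2*(e2 e3)^2 = 49/25*(-1) = -49/25 (a basis 2-blade squares to minus the product of its generators' squares).
B^2 = -49/25 — B^2 < 0, so the exponential closes trigonometrically: l = 7/5, alpha*l = -pi/4, so exp(alpha B) = cos(-pi/4) + (sin(-pi/4)/(7/5))*B = sqrt(2)/2 + (-5*sqrt(2)/14)*B.
Answer: sqrt(2)/2 - sqrt(2)/2*e2 e3


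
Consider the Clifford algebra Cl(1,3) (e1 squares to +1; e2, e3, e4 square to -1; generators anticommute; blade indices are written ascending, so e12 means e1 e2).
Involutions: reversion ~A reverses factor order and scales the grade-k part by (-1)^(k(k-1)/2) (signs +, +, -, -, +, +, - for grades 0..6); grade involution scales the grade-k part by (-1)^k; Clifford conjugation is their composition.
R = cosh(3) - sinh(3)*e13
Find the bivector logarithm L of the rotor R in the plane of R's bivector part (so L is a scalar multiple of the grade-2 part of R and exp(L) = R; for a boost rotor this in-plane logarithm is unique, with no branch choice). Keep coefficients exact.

The scalar part of R is cosh(3), giving the rapidity magnitude (cosh is even); the bivector part supplies orientation, its quotient by sinh of the rapidity is the plane, and L = rapidity * plane — unique in that plane, since flipping both signs leaves L unchanged.
Concretely: cosh(rapidity) = cosh(3) gives rapidity = ±3, and since rapidity/sinh(rapidity) is even the sign is immaterial: L = (rapidity/sinh(rapidity)) * <R>_2 = (3/sinh(3)) * <R>_2.
Answer: -3*e13


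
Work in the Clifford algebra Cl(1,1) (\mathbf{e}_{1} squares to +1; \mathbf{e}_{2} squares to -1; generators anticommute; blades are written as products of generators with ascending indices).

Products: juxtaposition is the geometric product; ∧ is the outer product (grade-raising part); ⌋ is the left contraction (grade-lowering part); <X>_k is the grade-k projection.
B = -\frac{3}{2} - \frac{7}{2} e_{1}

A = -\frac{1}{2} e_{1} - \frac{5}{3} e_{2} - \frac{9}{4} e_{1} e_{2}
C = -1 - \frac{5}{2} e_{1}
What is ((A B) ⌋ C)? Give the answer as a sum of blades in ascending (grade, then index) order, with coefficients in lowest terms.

step 1: \frac{7}{4} + \frac{3}{4} e_{1} - \frac{43}{8} e_{2} - \frac{59}{24} e_{1} e_{2}
step 2: -\frac{29}{8} - \frac{35}{8} e_{1}
Answer: -\frac{29}{8} - \frac{35}{8} e_{1}
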